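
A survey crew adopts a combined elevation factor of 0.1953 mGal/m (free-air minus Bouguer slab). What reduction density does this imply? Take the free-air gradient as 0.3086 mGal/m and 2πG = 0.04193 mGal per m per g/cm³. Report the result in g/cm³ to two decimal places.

2.70

0.1953 = 0.3086 − 0.04193 × ρ
ρ = (0.3086 − 0.1953) / 0.04193 = 2.70 g/cm³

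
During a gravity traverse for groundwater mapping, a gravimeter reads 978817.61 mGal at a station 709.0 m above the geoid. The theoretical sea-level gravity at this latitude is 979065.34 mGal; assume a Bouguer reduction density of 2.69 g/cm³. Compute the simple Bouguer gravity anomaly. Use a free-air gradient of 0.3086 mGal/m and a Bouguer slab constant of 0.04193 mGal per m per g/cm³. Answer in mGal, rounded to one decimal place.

-108.9

Free-air correction = 0.3086 × 709.0 = 218.80 mGal
Free-air anomaly = 978817.61 − 979065.34 + (218.80) = -28.93 mGal
Bouguer slab correction = 0.04193 × 2.69 × 709.0 = 79.97 mGal
Simple Bouguer anomaly = -28.93 − (79.97) = -108.90 mGal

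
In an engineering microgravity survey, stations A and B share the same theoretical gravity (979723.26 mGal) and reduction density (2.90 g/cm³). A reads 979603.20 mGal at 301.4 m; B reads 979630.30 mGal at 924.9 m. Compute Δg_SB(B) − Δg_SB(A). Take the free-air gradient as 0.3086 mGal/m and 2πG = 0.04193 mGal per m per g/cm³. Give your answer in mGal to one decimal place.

Δg_SB(A) = 979603.20 − 979723.26 + 0.3086×301.4 − 0.04193×2.90×301.4 = -63.70 mGal
Δg_SB(B) = 979630.30 − 979723.26 + 0.3086×924.9 − 0.04193×2.90×924.9 = 80.00 mGal
Difference = 80.00 − (-63.70) = 143.70 mGal

143.7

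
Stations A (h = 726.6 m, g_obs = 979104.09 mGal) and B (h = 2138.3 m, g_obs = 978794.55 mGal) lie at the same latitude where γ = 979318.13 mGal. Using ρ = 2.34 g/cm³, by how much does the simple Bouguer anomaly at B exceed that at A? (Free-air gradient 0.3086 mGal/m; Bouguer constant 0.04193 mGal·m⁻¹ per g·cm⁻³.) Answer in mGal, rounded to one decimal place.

-12.4

Δg_SB(A) = 979104.09 − 979318.13 + 0.3086×726.6 − 0.04193×2.34×726.6 = -61.10 mGal
Δg_SB(B) = 978794.55 − 979318.13 + 0.3086×2138.3 − 0.04193×2.34×2138.3 = -73.50 mGal
Difference = -73.50 − (-61.10) = -12.40 mGal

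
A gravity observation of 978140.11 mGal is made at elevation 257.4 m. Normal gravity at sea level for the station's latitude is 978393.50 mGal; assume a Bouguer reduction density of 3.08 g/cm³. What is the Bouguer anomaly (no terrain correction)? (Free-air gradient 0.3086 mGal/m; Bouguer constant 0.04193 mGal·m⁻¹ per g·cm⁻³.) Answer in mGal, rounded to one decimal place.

Free-air correction = 0.3086 × 257.4 = 79.43 mGal
Free-air anomaly = 978140.11 − 978393.50 + (79.43) = -173.96 mGal
Bouguer slab correction = 0.04193 × 3.08 × 257.4 = 33.24 mGal
Simple Bouguer anomaly = -173.96 − (33.24) = -207.20 mGal

-207.2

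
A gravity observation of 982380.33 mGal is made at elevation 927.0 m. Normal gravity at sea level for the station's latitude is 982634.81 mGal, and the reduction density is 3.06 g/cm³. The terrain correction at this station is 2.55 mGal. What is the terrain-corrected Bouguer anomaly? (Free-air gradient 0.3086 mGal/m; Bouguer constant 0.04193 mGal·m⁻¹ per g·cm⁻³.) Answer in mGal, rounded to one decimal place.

Free-air correction = 0.3086 × 927.0 = 286.07 mGal
Free-air anomaly = 982380.33 − 982634.81 + (286.07) = 31.59 mGal
Bouguer slab correction = 0.04193 × 3.06 × 927.0 = 118.94 mGal
Simple Bouguer anomaly = 31.59 − (118.94) = -87.35 mGal
Complete Bouguer anomaly = -87.35 + 2.55 = -84.80 mGal

-84.8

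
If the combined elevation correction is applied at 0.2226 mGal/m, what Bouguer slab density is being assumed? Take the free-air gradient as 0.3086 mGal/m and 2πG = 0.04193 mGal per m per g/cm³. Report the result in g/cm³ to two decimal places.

0.2226 = 0.3086 − 0.04193 × ρ
ρ = (0.3086 − 0.2226) / 0.04193 = 2.05 g/cm³

2.05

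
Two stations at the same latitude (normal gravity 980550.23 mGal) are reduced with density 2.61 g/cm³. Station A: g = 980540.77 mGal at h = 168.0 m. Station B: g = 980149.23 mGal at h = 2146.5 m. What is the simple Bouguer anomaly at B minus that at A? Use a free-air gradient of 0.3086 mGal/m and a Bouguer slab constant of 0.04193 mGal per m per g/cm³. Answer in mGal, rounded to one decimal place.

2.5

Δg_SB(A) = 980540.77 − 980550.23 + 0.3086×168.0 − 0.04193×2.61×168.0 = 24.00 mGal
Δg_SB(B) = 980149.23 − 980550.23 + 0.3086×2146.5 − 0.04193×2.61×2146.5 = 26.50 mGal
Difference = 26.50 − (24.00) = 2.50 mGal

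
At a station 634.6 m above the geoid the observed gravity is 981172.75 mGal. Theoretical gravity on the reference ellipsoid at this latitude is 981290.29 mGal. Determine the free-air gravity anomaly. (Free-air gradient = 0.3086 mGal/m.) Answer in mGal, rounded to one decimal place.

Free-air correction = 0.3086 × 634.6 = 195.84 mGal
Free-air anomaly = 981172.75 − 981290.29 + (195.84) = 78.30 mGal

78.3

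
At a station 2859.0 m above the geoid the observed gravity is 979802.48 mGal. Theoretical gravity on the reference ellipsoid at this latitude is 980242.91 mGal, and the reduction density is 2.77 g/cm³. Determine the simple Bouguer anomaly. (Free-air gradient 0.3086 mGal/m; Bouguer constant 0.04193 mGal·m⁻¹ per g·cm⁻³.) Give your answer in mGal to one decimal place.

109.8

Free-air correction = 0.3086 × 2859.0 = 882.29 mGal
Free-air anomaly = 979802.48 − 980242.91 + (882.29) = 441.86 mGal
Bouguer slab correction = 0.04193 × 2.77 × 2859.0 = 332.06 mGal
Simple Bouguer anomaly = 441.86 − (332.06) = 109.80 mGal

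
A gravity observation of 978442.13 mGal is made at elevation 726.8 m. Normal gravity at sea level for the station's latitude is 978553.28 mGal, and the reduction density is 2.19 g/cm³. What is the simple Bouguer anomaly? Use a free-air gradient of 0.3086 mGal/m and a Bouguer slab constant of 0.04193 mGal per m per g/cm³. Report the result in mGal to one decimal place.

Free-air correction = 0.3086 × 726.8 = 224.29 mGal
Free-air anomaly = 978442.13 − 978553.28 + (224.29) = 113.14 mGal
Bouguer slab correction = 0.04193 × 2.19 × 726.8 = 66.74 mGal
Simple Bouguer anomaly = 113.14 − (66.74) = 46.40 mGal

46.4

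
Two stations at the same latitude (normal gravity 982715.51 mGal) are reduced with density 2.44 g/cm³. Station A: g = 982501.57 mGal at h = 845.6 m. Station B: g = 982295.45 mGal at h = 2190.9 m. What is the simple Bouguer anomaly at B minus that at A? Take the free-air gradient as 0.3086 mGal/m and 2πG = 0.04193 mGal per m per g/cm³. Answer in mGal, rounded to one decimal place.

71.4

Δg_SB(A) = 982501.57 − 982715.51 + 0.3086×845.6 − 0.04193×2.44×845.6 = -39.50 mGal
Δg_SB(B) = 982295.45 − 982715.51 + 0.3086×2190.9 − 0.04193×2.44×2190.9 = 31.90 mGal
Difference = 31.90 − (-39.50) = 71.40 mGal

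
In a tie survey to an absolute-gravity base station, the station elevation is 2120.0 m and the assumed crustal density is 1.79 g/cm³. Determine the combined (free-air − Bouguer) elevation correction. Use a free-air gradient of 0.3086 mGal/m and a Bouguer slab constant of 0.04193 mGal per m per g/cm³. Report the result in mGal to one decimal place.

495.1

Combined gradient = 0.3086 − 0.04193 × 1.79 = 0.2335453 mGal/m
Combined elevation correction = 0.2335453 × 2120.0 = 495.1 mGal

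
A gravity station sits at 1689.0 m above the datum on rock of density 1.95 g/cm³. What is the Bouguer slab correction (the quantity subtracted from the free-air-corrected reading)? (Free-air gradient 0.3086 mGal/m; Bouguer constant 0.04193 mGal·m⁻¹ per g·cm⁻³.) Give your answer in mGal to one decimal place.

Bouguer slab correction = 0.04193 × 1.95 × 1689.0 = 138.1 mGal

138.1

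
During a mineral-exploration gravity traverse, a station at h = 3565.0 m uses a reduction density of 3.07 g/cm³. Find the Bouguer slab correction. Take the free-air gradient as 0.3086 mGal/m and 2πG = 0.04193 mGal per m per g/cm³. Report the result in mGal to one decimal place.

Bouguer slab correction = 0.04193 × 3.07 × 3565.0 = 458.9 mGal

458.9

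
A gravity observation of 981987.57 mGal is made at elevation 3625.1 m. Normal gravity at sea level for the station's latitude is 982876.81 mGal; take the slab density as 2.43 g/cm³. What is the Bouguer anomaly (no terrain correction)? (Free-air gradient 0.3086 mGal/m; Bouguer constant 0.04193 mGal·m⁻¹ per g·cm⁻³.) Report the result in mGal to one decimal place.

-139.9

Free-air correction = 0.3086 × 3625.1 = 1118.71 mGal
Free-air anomaly = 981987.57 − 982876.81 + (1118.71) = 229.47 mGal
Bouguer slab correction = 0.04193 × 2.43 × 3625.1 = 369.36 mGal
Simple Bouguer anomaly = 229.47 − (369.36) = -139.89 mGal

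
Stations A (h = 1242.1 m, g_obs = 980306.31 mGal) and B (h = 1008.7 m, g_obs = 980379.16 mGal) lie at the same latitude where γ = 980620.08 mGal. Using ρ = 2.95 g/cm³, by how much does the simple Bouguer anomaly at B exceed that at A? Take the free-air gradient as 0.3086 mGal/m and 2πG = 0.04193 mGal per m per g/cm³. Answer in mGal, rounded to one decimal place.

29.7

Δg_SB(A) = 980306.31 − 980620.08 + 0.3086×1242.1 − 0.04193×2.95×1242.1 = -84.10 mGal
Δg_SB(B) = 980379.16 − 980620.08 + 0.3086×1008.7 − 0.04193×2.95×1008.7 = -54.40 mGal
Difference = -54.40 − (-84.10) = 29.70 mGal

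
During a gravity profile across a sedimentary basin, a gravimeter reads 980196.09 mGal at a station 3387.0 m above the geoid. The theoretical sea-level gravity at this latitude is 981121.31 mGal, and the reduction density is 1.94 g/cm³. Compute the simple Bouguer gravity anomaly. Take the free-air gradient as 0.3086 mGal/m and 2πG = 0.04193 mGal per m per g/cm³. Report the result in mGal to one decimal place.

Free-air correction = 0.3086 × 3387.0 = 1045.23 mGal
Free-air anomaly = 980196.09 − 981121.31 + (1045.23) = 120.01 mGal
Bouguer slab correction = 0.04193 × 1.94 × 3387.0 = 275.51 mGal
Simple Bouguer anomaly = 120.01 − (275.51) = -155.50 mGal

-155.5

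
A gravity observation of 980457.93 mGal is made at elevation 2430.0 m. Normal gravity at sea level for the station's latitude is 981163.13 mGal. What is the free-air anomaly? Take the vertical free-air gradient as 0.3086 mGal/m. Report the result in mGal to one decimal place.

Free-air correction = 0.3086 × 2430.0 = 749.90 mGal
Free-air anomaly = 980457.93 − 981163.13 + (749.90) = 44.70 mGal

44.7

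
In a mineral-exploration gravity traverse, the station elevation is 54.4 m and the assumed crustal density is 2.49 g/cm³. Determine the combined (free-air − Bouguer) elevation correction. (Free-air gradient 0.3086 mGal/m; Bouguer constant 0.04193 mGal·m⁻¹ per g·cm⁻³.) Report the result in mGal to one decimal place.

Combined gradient = 0.3086 − 0.04193 × 2.49 = 0.2041943 mGal/m
Combined elevation correction = 0.2041943 × 54.4 = 11.1 mGal

11.1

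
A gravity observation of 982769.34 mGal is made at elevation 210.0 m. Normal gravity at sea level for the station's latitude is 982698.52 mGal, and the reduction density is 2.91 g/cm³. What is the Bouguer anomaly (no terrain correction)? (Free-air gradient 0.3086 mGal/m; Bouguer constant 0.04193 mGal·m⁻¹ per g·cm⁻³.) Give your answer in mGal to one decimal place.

110.0

Free-air correction = 0.3086 × 210.0 = 64.81 mGal
Free-air anomaly = 982769.34 − 982698.52 + (64.81) = 135.63 mGal
Bouguer slab correction = 0.04193 × 2.91 × 210.0 = 25.62 mGal
Simple Bouguer anomaly = 135.63 − (25.62) = 110.01 mGal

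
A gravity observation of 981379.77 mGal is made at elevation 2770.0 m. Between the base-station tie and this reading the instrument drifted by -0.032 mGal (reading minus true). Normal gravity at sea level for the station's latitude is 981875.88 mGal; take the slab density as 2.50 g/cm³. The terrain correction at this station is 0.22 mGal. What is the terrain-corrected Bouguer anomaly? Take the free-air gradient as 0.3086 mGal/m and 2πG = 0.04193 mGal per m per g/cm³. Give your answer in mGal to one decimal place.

Drift-corrected reading = 981379.77 − (-0.032) = 981379.802 mGal
Free-air correction = 0.3086 × 2770.0 = 854.82 mGal
Free-air anomaly = 981379.802 − 981875.88 + (854.82) = 358.742 mGal
Bouguer slab correction = 0.04193 × 2.50 × 2770.0 = 290.37 mGal
Simple Bouguer anomaly = 358.742 − (290.37) = 68.372 mGal
Complete Bouguer anomaly = 68.372 + 0.22 = 68.592 mGal

68.6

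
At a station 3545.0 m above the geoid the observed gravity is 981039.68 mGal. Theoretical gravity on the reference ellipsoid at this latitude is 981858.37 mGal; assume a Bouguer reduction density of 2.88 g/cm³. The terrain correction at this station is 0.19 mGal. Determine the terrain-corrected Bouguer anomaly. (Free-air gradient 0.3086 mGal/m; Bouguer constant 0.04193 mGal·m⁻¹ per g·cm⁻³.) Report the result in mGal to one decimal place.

-152.6

Free-air correction = 0.3086 × 3545.0 = 1093.99 mGal
Free-air anomaly = 981039.68 − 981858.37 + (1093.99) = 275.30 mGal
Bouguer slab correction = 0.04193 × 2.88 × 3545.0 = 428.09 mGal
Simple Bouguer anomaly = 275.30 − (428.09) = -152.79 mGal
Complete Bouguer anomaly = -152.79 + 0.19 = -152.60 mGal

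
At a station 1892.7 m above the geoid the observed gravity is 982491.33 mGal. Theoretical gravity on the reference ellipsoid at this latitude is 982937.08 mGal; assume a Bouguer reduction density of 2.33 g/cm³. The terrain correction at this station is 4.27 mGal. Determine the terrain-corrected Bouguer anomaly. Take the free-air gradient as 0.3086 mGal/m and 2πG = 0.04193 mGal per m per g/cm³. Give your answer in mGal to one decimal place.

Free-air correction = 0.3086 × 1892.7 = 584.09 mGal
Free-air anomaly = 982491.33 − 982937.08 + (584.09) = 138.34 mGal
Bouguer slab correction = 0.04193 × 2.33 × 1892.7 = 184.91 mGal
Simple Bouguer anomaly = 138.34 − (184.91) = -46.57 mGal
Complete Bouguer anomaly = -46.57 + 4.27 = -42.30 mGal

-42.3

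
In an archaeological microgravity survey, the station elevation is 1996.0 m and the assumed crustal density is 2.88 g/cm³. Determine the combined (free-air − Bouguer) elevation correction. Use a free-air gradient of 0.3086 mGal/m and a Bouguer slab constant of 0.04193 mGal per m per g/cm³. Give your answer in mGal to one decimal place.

Combined gradient = 0.3086 − 0.04193 × 2.88 = 0.1878416 mGal/m
Combined elevation correction = 0.1878416 × 1996.0 = 374.9 mGal

374.9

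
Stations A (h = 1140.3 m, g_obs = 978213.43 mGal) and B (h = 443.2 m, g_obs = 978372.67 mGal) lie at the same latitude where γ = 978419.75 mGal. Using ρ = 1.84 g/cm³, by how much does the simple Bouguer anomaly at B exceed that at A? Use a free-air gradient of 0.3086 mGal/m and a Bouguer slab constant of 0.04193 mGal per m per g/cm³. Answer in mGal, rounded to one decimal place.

Δg_SB(A) = 978213.43 − 978419.75 + 0.3086×1140.3 − 0.04193×1.84×1140.3 = 57.60 mGal
Δg_SB(B) = 978372.67 − 978419.75 + 0.3086×443.2 − 0.04193×1.84×443.2 = 55.50 mGal
Difference = 55.50 − (57.60) = -2.10 mGal

-2.1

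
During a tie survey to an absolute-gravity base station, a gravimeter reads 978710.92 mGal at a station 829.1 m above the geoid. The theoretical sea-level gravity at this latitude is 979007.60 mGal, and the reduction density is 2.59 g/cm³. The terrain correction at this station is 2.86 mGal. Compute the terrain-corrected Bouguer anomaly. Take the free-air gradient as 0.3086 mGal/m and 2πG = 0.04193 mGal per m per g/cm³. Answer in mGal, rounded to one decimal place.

Free-air correction = 0.3086 × 829.1 = 255.86 mGal
Free-air anomaly = 978710.92 − 979007.60 + (255.86) = -40.82 mGal
Bouguer slab correction = 0.04193 × 2.59 × 829.1 = 90.04 mGal
Simple Bouguer anomaly = -40.82 − (90.04) = -130.86 mGal
Complete Bouguer anomaly = -130.86 + 2.86 = -128.00 mGal

-128.0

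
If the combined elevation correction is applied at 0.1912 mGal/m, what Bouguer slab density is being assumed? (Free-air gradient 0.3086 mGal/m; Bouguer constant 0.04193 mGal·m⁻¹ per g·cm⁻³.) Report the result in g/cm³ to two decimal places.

0.1912 = 0.3086 − 0.04193 × ρ
ρ = (0.3086 − 0.1912) / 0.04193 = 2.80 g/cm³

2.80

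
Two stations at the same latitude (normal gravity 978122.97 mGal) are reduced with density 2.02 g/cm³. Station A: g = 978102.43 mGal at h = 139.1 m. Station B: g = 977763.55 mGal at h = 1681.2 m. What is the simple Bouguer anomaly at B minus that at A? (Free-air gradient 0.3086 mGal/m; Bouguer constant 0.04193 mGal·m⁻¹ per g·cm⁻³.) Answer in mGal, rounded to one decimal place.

6.4

Δg_SB(A) = 978102.43 − 978122.97 + 0.3086×139.1 − 0.04193×2.02×139.1 = 10.60 mGal
Δg_SB(B) = 977763.55 − 978122.97 + 0.3086×1681.2 − 0.04193×2.02×1681.2 = 17.00 mGal
Difference = 17.00 − (10.60) = 6.40 mGal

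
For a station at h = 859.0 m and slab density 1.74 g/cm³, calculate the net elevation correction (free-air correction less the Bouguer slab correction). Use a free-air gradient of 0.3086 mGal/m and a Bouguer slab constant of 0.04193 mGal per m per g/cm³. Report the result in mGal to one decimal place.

202.4

Combined gradient = 0.3086 − 0.04193 × 1.74 = 0.2356418 mGal/m
Combined elevation correction = 0.2356418 × 859.0 = 202.4 mGal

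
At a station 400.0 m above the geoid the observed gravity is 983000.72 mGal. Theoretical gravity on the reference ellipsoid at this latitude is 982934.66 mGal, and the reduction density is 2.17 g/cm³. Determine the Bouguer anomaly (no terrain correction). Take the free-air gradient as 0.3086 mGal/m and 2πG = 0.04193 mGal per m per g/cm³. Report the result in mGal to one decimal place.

Free-air correction = 0.3086 × 400.0 = 123.44 mGal
Free-air anomaly = 983000.72 − 982934.66 + (123.44) = 189.50 mGal
Bouguer slab correction = 0.04193 × 2.17 × 400.0 = 36.40 mGal
Simple Bouguer anomaly = 189.50 − (36.40) = 153.10 mGal

153.1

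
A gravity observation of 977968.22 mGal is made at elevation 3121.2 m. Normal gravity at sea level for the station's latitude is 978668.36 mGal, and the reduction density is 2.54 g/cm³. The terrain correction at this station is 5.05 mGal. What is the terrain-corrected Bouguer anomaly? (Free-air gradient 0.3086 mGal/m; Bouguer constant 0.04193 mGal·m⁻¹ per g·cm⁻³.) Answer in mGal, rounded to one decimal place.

Free-air correction = 0.3086 × 3121.2 = 963.20 mGal
Free-air anomaly = 977968.22 − 978668.36 + (963.20) = 263.06 mGal
Bouguer slab correction = 0.04193 × 2.54 × 3121.2 = 332.41 mGal
Simple Bouguer anomaly = 263.06 − (332.41) = -69.35 mGal
Complete Bouguer anomaly = -69.35 + 5.05 = -64.30 mGal

-64.3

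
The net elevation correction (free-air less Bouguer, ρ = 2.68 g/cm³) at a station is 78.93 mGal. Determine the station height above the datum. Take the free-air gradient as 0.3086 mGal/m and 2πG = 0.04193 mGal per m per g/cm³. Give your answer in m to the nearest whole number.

Combined gradient = 0.3086 − 0.04193 × 2.68 = 0.1962276 mGal/m
h = 78.93 / 0.1962276 = 402.24 m

402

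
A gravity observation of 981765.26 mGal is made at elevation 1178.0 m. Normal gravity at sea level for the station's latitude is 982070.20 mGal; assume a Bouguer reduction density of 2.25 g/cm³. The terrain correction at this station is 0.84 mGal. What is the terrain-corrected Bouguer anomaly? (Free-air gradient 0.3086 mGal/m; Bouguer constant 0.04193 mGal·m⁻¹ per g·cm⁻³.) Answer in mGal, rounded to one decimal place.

-51.7

Free-air correction = 0.3086 × 1178.0 = 363.53 mGal
Free-air anomaly = 981765.26 − 982070.20 + (363.53) = 58.59 mGal
Bouguer slab correction = 0.04193 × 2.25 × 1178.0 = 111.14 mGal
Simple Bouguer anomaly = 58.59 − (111.14) = -52.55 mGal
Complete Bouguer anomaly = -52.55 + 0.84 = -51.71 mGal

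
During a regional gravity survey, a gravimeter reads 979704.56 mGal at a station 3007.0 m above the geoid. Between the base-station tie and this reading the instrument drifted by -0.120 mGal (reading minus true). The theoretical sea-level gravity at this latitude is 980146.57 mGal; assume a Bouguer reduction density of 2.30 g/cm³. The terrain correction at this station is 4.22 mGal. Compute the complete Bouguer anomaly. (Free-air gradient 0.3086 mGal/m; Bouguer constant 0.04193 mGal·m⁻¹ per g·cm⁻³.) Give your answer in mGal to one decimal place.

Drift-corrected reading = 979704.56 − (-0.120) = 979704.680 mGal
Free-air correction = 0.3086 × 3007.0 = 927.96 mGal
Free-air anomaly = 979704.680 − 980146.57 + (927.96) = 486.070 mGal
Bouguer slab correction = 0.04193 × 2.30 × 3007.0 = 289.99 mGal
Simple Bouguer anomaly = 486.070 − (289.99) = 196.080 mGal
Complete Bouguer anomaly = 196.080 + 4.22 = 200.300 mGal

200.3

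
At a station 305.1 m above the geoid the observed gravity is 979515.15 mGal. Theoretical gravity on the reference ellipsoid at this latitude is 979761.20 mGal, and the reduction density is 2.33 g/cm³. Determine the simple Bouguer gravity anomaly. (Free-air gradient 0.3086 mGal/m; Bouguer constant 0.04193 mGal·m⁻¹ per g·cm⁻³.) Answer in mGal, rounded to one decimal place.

Free-air correction = 0.3086 × 305.1 = 94.15 mGal
Free-air anomaly = 979515.15 − 979761.20 + (94.15) = -151.90 mGal
Bouguer slab correction = 0.04193 × 2.33 × 305.1 = 29.81 mGal
Simple Bouguer anomaly = -151.90 − (29.81) = -181.71 mGal

-181.7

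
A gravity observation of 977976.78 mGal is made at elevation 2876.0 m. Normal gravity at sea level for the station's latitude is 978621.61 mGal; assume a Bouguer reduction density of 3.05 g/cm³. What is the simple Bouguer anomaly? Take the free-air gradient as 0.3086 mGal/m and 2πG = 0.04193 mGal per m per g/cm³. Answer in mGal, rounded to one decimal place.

-125.1

Free-air correction = 0.3086 × 2876.0 = 887.53 mGal
Free-air anomaly = 977976.78 − 978621.61 + (887.53) = 242.70 mGal
Bouguer slab correction = 0.04193 × 3.05 × 2876.0 = 367.80 mGal
Simple Bouguer anomaly = 242.70 − (367.80) = -125.10 mGal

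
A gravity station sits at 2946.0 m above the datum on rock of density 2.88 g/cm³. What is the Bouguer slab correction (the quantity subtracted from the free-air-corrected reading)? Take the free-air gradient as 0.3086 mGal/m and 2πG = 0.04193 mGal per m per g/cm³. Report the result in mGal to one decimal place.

Bouguer slab correction = 0.04193 × 2.88 × 2946.0 = 355.8 mGal

355.8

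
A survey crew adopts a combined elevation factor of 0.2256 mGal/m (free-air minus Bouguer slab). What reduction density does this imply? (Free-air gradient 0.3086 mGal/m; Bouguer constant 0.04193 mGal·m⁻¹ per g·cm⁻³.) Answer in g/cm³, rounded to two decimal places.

0.2256 = 0.3086 − 0.04193 × ρ
ρ = (0.3086 − 0.2256) / 0.04193 = 1.98 g/cm³

1.98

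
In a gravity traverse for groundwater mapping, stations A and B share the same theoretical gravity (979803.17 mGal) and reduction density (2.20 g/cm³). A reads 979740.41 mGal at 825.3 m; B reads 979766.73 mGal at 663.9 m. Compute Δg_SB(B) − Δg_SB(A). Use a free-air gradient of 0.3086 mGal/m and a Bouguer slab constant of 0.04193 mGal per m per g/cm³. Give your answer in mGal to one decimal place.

-8.6

Δg_SB(A) = 979740.41 − 979803.17 + 0.3086×825.3 − 0.04193×2.20×825.3 = 115.80 mGal
Δg_SB(B) = 979766.73 − 979803.17 + 0.3086×663.9 − 0.04193×2.20×663.9 = 107.20 mGal
Difference = 107.20 − (115.80) = -8.60 mGal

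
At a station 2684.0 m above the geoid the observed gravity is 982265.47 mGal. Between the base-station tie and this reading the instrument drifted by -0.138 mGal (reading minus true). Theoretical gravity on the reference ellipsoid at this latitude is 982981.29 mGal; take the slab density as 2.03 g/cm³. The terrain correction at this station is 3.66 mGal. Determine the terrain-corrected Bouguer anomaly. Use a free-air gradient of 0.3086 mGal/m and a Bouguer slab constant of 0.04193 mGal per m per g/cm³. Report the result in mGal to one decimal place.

Drift-corrected reading = 982265.47 − (-0.138) = 982265.608 mGal
Free-air correction = 0.3086 × 2684.0 = 828.28 mGal
Free-air anomaly = 982265.608 − 982981.29 + (828.28) = 112.598 mGal
Bouguer slab correction = 0.04193 × 2.03 × 2684.0 = 228.46 mGal
Simple Bouguer anomaly = 112.598 − (228.46) = -115.862 mGal
Complete Bouguer anomaly = -115.862 + 3.66 = -112.202 mGal

-112.2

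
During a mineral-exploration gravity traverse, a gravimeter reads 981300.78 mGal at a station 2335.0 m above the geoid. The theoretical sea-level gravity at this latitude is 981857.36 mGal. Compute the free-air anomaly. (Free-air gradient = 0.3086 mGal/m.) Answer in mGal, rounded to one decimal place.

164.0

Free-air correction = 0.3086 × 2335.0 = 720.58 mGal
Free-air anomaly = 981300.78 − 981857.36 + (720.58) = 164.00 mGal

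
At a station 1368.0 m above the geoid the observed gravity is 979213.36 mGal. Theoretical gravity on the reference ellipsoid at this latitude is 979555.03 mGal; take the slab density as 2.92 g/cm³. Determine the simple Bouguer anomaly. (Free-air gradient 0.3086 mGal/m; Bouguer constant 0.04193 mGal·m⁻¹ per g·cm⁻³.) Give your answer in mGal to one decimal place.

Free-air correction = 0.3086 × 1368.0 = 422.16 mGal
Free-air anomaly = 979213.36 − 979555.03 + (422.16) = 80.49 mGal
Bouguer slab correction = 0.04193 × 2.92 × 1368.0 = 167.49 mGal
Simple Bouguer anomaly = 80.49 − (167.49) = -87.00 mGal

-87.0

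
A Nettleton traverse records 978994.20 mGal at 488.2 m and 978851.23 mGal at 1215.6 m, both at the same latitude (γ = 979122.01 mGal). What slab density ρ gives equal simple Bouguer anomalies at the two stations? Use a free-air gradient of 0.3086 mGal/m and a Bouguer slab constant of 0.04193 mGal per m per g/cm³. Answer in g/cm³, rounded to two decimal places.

2.67

Δg_obs = 978851.23 − 978994.20 = -142.97 mGal over Δh = 1215.6 − 488.2 = 727.4 m
Equal Bouguer anomalies ⇒ Δg_obs + (0.3086 − 0.04193ρ)·Δh = 0
0.3086 − 0.04193ρ = −Δg_obs/Δh = 0.19655
ρ = (0.3086 − 0.19655) / 0.04193 = 2.67 g/cm³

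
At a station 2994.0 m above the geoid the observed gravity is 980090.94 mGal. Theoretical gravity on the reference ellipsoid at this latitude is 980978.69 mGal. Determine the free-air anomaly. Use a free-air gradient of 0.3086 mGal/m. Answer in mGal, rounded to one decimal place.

36.2

Free-air correction = 0.3086 × 2994.0 = 923.95 mGal
Free-air anomaly = 980090.94 − 980978.69 + (923.95) = 36.20 mGal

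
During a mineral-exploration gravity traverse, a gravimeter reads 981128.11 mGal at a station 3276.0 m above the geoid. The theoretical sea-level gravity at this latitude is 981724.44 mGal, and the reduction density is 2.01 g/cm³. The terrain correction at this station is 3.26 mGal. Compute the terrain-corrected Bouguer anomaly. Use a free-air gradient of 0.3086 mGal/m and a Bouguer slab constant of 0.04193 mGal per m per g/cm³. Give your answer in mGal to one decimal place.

Free-air correction = 0.3086 × 3276.0 = 1010.97 mGal
Free-air anomaly = 981128.11 − 981724.44 + (1010.97) = 414.64 mGal
Bouguer slab correction = 0.04193 × 2.01 × 3276.0 = 276.10 mGal
Simple Bouguer anomaly = 414.64 − (276.10) = 138.54 mGal
Complete Bouguer anomaly = 138.54 + 3.26 = 141.80 mGal

141.8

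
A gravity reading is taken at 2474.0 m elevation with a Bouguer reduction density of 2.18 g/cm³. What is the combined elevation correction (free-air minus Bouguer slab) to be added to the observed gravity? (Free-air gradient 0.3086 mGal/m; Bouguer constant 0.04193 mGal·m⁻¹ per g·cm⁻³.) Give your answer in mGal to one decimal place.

537.3

Combined gradient = 0.3086 − 0.04193 × 2.18 = 0.2171926 mGal/m
Combined elevation correction = 0.2171926 × 2474.0 = 537.3 mGal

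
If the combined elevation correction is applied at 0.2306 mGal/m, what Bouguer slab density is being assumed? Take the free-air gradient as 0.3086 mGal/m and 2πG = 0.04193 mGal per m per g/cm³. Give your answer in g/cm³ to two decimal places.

1.86

0.2306 = 0.3086 − 0.04193 × ρ
ρ = (0.3086 − 0.2306) / 0.04193 = 1.86 g/cm³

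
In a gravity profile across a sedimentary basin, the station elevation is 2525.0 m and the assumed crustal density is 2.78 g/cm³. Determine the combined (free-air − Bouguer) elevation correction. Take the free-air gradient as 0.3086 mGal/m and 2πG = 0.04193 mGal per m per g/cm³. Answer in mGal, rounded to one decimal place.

Combined gradient = 0.3086 − 0.04193 × 2.78 = 0.1920346 mGal/m
Combined elevation correction = 0.1920346 × 2525.0 = 484.9 mGal

484.9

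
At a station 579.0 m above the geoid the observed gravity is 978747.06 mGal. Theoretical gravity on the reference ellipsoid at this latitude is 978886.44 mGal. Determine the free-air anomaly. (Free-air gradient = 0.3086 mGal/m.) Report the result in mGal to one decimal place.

39.3

Free-air correction = 0.3086 × 579.0 = 178.68 mGal
Free-air anomaly = 978747.06 − 978886.44 + (178.68) = 39.30 mGal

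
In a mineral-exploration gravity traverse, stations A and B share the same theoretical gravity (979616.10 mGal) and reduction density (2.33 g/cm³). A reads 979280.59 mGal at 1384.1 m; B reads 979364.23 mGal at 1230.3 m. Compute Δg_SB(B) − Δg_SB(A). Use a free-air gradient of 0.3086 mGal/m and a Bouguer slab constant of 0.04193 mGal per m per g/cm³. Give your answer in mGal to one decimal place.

51.2

Δg_SB(A) = 979280.59 − 979616.10 + 0.3086×1384.1 − 0.04193×2.33×1384.1 = -43.60 mGal
Δg_SB(B) = 979364.23 − 979616.10 + 0.3086×1230.3 − 0.04193×2.33×1230.3 = 7.60 mGal
Difference = 7.60 − (-43.60) = 51.20 mGal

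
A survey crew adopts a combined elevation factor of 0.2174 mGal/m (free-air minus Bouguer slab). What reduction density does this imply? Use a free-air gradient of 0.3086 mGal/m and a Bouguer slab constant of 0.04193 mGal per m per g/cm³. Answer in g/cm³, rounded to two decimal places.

0.2174 = 0.3086 − 0.04193 × ρ
ρ = (0.3086 − 0.2174) / 0.04193 = 2.18 g/cm³

2.18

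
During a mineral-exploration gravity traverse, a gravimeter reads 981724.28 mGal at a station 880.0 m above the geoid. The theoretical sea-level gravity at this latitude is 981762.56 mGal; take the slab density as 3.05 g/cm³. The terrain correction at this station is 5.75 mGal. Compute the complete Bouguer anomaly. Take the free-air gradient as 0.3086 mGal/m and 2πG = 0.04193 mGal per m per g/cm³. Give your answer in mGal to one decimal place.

Free-air correction = 0.3086 × 880.0 = 271.57 mGal
Free-air anomaly = 981724.28 − 981762.56 + (271.57) = 233.29 mGal
Bouguer slab correction = 0.04193 × 3.05 × 880.0 = 112.54 mGal
Simple Bouguer anomaly = 233.29 − (112.54) = 120.75 mGal
Complete Bouguer anomaly = 120.75 + 5.75 = 126.50 mGal

126.5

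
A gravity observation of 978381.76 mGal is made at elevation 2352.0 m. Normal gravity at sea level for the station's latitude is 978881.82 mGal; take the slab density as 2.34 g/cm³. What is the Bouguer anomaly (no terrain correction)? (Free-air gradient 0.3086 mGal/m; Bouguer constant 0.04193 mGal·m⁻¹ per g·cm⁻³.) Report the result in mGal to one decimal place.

Free-air correction = 0.3086 × 2352.0 = 725.83 mGal
Free-air anomaly = 978381.76 − 978881.82 + (725.83) = 225.77 mGal
Bouguer slab correction = 0.04193 × 2.34 × 2352.0 = 230.77 mGal
Simple Bouguer anomaly = 225.77 − (230.77) = -5.00 mGal

-5.0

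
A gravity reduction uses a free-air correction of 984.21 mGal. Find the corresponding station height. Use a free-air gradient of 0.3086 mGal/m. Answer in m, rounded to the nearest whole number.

h = 984.21 / 0.3086 = 3189.27 m

3189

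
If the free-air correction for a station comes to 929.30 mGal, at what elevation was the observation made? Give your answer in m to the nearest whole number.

3011

h = 929.30 / 0.3086 = 3011.34 m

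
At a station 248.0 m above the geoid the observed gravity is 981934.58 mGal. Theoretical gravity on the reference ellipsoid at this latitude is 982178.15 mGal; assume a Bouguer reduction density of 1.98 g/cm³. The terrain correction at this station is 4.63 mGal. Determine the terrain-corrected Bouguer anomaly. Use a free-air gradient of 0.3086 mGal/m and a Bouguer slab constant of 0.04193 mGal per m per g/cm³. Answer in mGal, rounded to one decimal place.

-183.0

Free-air correction = 0.3086 × 248.0 = 76.53 mGal
Free-air anomaly = 981934.58 − 982178.15 + (76.53) = -167.04 mGal
Bouguer slab correction = 0.04193 × 1.98 × 248.0 = 20.59 mGal
Simple Bouguer anomaly = -167.04 − (20.59) = -187.63 mGal
Complete Bouguer anomaly = -187.63 + 4.63 = -183.00 mGal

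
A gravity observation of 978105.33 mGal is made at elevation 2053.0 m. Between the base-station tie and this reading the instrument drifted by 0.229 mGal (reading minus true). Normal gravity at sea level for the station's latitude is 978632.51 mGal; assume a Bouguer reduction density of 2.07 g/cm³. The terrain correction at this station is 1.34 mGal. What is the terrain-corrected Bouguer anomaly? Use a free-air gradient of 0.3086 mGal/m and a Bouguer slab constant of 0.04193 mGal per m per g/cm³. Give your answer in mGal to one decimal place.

-70.7

Drift-corrected reading = 978105.33 − (0.229) = 978105.101 mGal
Free-air correction = 0.3086 × 2053.0 = 633.56 mGal
Free-air anomaly = 978105.101 − 978632.51 + (633.56) = 106.151 mGal
Bouguer slab correction = 0.04193 × 2.07 × 2053.0 = 178.19 mGal
Simple Bouguer anomaly = 106.151 − (178.19) = -72.039 mGal
Complete Bouguer anomaly = -72.039 + 1.34 = -70.699 mGal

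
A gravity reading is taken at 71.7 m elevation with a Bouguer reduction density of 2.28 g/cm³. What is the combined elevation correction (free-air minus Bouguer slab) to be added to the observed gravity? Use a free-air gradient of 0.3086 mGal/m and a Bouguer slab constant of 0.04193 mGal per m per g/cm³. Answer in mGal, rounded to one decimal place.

Combined gradient = 0.3086 − 0.04193 × 2.28 = 0.2129996 mGal/m
Combined elevation correction = 0.2129996 × 71.7 = 15.3 mGal

15.3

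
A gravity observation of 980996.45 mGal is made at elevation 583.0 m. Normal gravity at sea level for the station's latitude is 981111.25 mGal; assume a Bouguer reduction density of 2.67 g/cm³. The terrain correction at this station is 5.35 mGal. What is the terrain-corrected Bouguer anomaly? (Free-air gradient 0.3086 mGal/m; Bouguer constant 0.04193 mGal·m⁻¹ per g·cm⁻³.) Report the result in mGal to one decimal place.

5.2

Free-air correction = 0.3086 × 583.0 = 179.91 mGal
Free-air anomaly = 980996.45 − 981111.25 + (179.91) = 65.11 mGal
Bouguer slab correction = 0.04193 × 2.67 × 583.0 = 65.27 mGal
Simple Bouguer anomaly = 65.11 − (65.27) = -0.16 mGal
Complete Bouguer anomaly = -0.16 + 5.35 = 5.19 mGal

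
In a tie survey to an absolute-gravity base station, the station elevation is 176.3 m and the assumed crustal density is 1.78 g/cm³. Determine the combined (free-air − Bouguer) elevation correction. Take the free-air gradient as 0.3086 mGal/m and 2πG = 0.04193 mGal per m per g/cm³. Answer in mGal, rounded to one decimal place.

Combined gradient = 0.3086 − 0.04193 × 1.78 = 0.2339646 mGal/m
Combined elevation correction = 0.2339646 × 176.3 = 41.2 mGal

41.2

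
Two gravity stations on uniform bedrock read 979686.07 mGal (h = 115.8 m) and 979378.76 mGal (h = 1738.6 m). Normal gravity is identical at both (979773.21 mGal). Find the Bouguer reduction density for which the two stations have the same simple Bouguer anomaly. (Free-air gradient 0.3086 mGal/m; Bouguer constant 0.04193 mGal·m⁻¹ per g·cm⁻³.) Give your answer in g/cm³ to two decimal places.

Δg_obs = 979378.76 − 979686.07 = -307.31 mGal over Δh = 1738.6 − 115.8 = 1622.8 m
Equal Bouguer anomalies ⇒ Δg_obs + (0.3086 − 0.04193ρ)·Δh = 0
0.3086 − 0.04193ρ = −Δg_obs/Δh = 0.18937
ρ = (0.3086 − 0.18937) / 0.04193 = 2.84 g/cm³

2.84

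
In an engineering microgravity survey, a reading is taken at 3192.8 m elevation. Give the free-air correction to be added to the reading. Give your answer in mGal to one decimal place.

985.3

Free-air correction = 0.3086 × 3192.8 = 985.3 mGal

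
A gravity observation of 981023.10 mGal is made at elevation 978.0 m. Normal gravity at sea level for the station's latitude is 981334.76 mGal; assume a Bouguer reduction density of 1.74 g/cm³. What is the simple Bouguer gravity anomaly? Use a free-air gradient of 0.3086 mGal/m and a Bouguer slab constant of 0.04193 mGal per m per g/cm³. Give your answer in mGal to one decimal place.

Free-air correction = 0.3086 × 978.0 = 301.81 mGal
Free-air anomaly = 981023.10 − 981334.76 + (301.81) = -9.85 mGal
Bouguer slab correction = 0.04193 × 1.74 × 978.0 = 71.35 mGal
Simple Bouguer anomaly = -9.85 − (71.35) = -81.20 mGal

-81.2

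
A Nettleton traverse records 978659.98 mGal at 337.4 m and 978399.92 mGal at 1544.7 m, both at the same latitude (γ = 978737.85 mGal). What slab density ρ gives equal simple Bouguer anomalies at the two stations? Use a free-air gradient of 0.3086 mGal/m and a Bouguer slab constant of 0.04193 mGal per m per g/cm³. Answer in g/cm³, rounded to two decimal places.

2.22

Δg_obs = 978399.92 − 978659.98 = -260.06 mGal over Δh = 1544.7 − 337.4 = 1207.3 m
Equal Bouguer anomalies ⇒ Δg_obs + (0.3086 − 0.04193ρ)·Δh = 0
0.3086 − 0.04193ρ = −Δg_obs/Δh = 0.21541
ρ = (0.3086 − 0.21541) / 0.04193 = 2.22 g/cm³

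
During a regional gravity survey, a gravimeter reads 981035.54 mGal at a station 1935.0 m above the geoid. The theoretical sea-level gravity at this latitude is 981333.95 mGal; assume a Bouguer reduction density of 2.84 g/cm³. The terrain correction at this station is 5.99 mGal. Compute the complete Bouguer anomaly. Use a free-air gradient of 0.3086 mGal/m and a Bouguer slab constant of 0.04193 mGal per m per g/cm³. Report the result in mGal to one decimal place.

74.3

Free-air correction = 0.3086 × 1935.0 = 597.14 mGal
Free-air anomaly = 981035.54 − 981333.95 + (597.14) = 298.73 mGal
Bouguer slab correction = 0.04193 × 2.84 × 1935.0 = 230.42 mGal
Simple Bouguer anomaly = 298.73 − (230.42) = 68.31 mGal
Complete Bouguer anomaly = 68.31 + 5.99 = 74.30 mGal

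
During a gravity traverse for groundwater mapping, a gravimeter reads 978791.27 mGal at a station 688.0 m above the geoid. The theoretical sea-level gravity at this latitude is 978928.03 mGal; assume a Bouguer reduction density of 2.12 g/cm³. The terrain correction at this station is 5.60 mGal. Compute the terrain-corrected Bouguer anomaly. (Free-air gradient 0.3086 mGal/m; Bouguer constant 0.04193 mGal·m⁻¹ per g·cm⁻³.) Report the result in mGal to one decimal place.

20.0

Free-air correction = 0.3086 × 688.0 = 212.32 mGal
Free-air anomaly = 978791.27 − 978928.03 + (212.32) = 75.56 mGal
Bouguer slab correction = 0.04193 × 2.12 × 688.0 = 61.16 mGal
Simple Bouguer anomaly = 75.56 − (61.16) = 14.40 mGal
Complete Bouguer anomaly = 14.40 + 5.60 = 20.00 mGal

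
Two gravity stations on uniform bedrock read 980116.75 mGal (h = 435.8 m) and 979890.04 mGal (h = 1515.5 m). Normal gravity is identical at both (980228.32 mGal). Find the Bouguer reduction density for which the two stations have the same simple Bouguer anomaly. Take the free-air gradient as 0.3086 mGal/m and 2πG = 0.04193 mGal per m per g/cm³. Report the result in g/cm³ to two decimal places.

2.35

Δg_obs = 979890.04 − 980116.75 = -226.71 mGal over Δh = 1515.5 − 435.8 = 1079.7 m
Equal Bouguer anomalies ⇒ Δg_obs + (0.3086 − 0.04193ρ)·Δh = 0
0.3086 − 0.04193ρ = −Δg_obs/Δh = 0.20997
ρ = (0.3086 − 0.20997) / 0.04193 = 2.35 g/cm³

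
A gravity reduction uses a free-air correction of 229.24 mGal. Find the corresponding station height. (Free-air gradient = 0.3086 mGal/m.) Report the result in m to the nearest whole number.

h = 229.24 / 0.3086 = 742.84 m

743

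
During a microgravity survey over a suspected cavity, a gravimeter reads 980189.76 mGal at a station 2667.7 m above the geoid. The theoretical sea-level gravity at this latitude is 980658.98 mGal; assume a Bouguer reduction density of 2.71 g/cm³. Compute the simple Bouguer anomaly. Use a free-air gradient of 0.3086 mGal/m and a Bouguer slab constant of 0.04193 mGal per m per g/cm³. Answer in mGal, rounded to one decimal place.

Free-air correction = 0.3086 × 2667.7 = 823.25 mGal
Free-air anomaly = 980189.76 − 980658.98 + (823.25) = 354.03 mGal
Bouguer slab correction = 0.04193 × 2.71 × 2667.7 = 303.13 mGal
Simple Bouguer anomaly = 354.03 − (303.13) = 50.90 mGal

50.9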